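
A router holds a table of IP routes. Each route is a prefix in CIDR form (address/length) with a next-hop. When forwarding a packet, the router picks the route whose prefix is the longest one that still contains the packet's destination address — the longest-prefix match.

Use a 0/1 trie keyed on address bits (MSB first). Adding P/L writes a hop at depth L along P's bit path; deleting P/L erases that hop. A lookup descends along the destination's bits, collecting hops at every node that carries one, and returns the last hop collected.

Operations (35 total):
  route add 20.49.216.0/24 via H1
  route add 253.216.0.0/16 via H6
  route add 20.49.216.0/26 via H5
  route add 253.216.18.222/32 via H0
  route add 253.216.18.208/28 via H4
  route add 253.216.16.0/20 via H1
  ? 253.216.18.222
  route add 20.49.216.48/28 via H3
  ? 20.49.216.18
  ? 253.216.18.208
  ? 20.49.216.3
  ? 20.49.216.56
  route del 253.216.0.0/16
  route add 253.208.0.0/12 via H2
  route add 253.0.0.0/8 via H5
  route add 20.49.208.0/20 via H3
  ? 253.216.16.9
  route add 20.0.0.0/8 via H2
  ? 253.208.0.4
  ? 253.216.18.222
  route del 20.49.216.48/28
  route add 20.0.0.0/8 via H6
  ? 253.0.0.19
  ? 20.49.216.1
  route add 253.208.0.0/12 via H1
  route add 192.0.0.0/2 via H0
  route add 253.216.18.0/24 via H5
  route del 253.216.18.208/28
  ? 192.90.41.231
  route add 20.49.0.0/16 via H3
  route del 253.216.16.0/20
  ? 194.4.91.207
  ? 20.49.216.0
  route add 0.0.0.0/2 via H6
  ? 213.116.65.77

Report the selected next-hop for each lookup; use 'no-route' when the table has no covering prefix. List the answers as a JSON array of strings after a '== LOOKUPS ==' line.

Process each operation:
  + 20.49.216.0/24 (H1) depth=24
  + 253.216.0.0/16 (H6) depth=16
  + 20.49.216.0/26 (H5) depth=26
  + 253.216.18.222/32 (H0) depth=32
  + 253.216.18.208/28 (H4) depth=28
  + 253.216.16.0/20 (H1) depth=20
  lookup 253.216.18.222: bits 11111101110110000001001011011110 walk d0:-→d1:-→d2:-→d3:-→d4:-→d5:-→d6:-→d7:-→d8:-→d9:-→d10:-→d11:-→d12:-→d13:-→d14:-→d15:-→d16:H6→d17:-→d18:-→d19:-→d20:H1→d21:-→d22:-→d23:-→d24:-→d25:-→d26:-→d27:-→d28:H4→d29:-→d30:-→d31:-→d32:H0 -> H0
  + 20.49.216.48/28 (H3) depth=28
  lookup 20.49.216.18: bits 00010100001100011101100000 walk d0:-→d1:-→d2:-→d3:-→d4:-→d5:-→d6:-→d7:-→d8:-→d9:-→d10:-→d11:-→d12:-→d13:-→d14:-→d15:-→d16:-→d17:-→d18:-→d19:-→d20:-→d21:-→d22:-→d23:-→d24:H1→d25:-→d26:H5 -> H5
  lookup 253.216.18.208: bits 1111110111011000000100101101 walk d0:-→d1:-→d2:-→d3:-→d4:-→d5:-→d6:-→d7:-→d8:-→d9:-→d10:-→d11:-→d12:-→d13:-→d14:-→d15:-→d16:H6→d17:-→d18:-→d19:-→d20:H1→d21:-→d22:-→d23:-→d24:-→d25:-→d26:-→d27:-→d28:H4 -> H4
  lookup 20.49.216.3: bits 00010100001100011101100000 walk d0:-→d1:-→d2:-→d3:-→d4:-→d5:-→d6:-→d7:-→d8:-→d9:-→d10:-→d11:-→d12:-→d13:-→d14:-→d15:-→d16:-→d17:-→d18:-→d19:-→d20:-→d21:-→d22:-→d23:-→d24:H1→d25:-→d26:H5 -> H5
  lookup 20.49.216.56: bits 0001010000110001110110000011 walk d0:-→d1:-→d2:-→d3:-→d4:-→d5:-→d6:-→d7:-→d8:-→d9:-→d10:-→d11:-→d12:-→d13:-→d14:-→d15:-→d16:-→d17:-→d18:-→d19:-→d20:-→d21:-→d22:-→d23:-→d24:H1→d25:-→d26:H5→d27:-→d28:H3 -> H3
  - 253.216.0.0/16 clear@16
  + 253.208.0.0/12 (H2) depth=12
  + 253.0.0.0/8 (H5) depth=8
  + 20.49.208.0/20 (H3) depth=20
  lookup 253.216.16.9: bits 1111110111011000000100 walk d0:-→d1:-→d2:-→d3:-→d4:-→d5:-→d6:-→d7:-→d8:H5→d9:-→d10:-→d11:-→d12:H2→d13:-→d14:-→d15:-→d16:-→d17:-→d18:-→d19:-→d20:H1→d21:-→d22:- -> H1
  + 20.0.0.0/8 (H2) depth=8
  lookup 253.208.0.4: bits 111111011101 walk d0:-→d1:-→d2:-→d3:-→d4:-→d5:-→d6:-→d7:-→d8:H5→d9:-→d10:-→d11:-→d12:H2 -> H2
  lookup 253.216.18.222: bits 11111101110110000001001011011110 walk d0:-→d1:-→d2:-→d3:-→d4:-→d5:-→d6:-→d7:-→d8:H5→d9:-→d10:-→d11:-→d12:H2→d13:-→d14:-→d15:-→d16:-→d17:-→d18:-→d19:-→d20:H1→d21:-→d22:-→d23:-→d24:-→d25:-→d26:-→d27:-→d28:H4→d29:-→d30:-→d31:-→d32:H0 -> H0
  - 20.49.216.48/28 clear@28
  + 20.0.0.0/8 (H6) depth=8
  lookup 253.0.0.19: bits 11111101 walk d0:-→d1:-→d2:-→d3:-→d4:-→d5:-→d6:-→d7:-→d8:H5 -> H5
  lookup 20.49.216.1: bits 00010100001100011101100000 walk d0:-→d1:-→d2:-→d3:-→d4:-→d5:-→d6:-→d7:-→d8:H6→d9:-→d10:-→d11:-→d12:-→d13:-→d14:-→d15:-→d16:-→d17:-→d18:-→d19:-→d20:H3→d21:-→d22:-→d23:-→d24:H1→d25:-→d26:H5 -> H5
  + 253.208.0.0/12 (H1) depth=12
  + 192.0.0.0/2 (H0) depth=2
  + 253.216.18.0/24 (H5) depth=24
  - 253.216.18.208/28 clear@28
  lookup 192.90.41.231: bits 11 walk d0:-→d1:-→d2:H0 -> H0
  + 20.49.0.0/16 (H3) depth=16
  - 253.216.16.0/20 clear@20
  lookup 194.4.91.207: bits 11 walk d0:-→d1:-→d2:H0 -> H0
  lookup 20.49.216.0: bits 00010100001100011101100000 walk d0:-→d1:-→d2:-→d3:-→d4:-→d5:-→d6:-→d7:-→d8:H6→d9:-→d10:-→d11:-→d12:-→d13:-→d14:-→d15:-→d16:H3→d17:-→d18:-→d19:-→d20:H3→d21:-→d22:-→d23:-→d24:H1→d25:-→d26:H5 -> H5
  + 0.0.0.0/2 (H6) depth=2
  lookup 213.116.65.77: bits 11 walk d0:-→d1:-→d2:H0 -> H0

== LOOKUPS ==
["H0","H5","H4","H5","H3","H1","H2","H0","H5","H5","H0","H0","H5","H0"]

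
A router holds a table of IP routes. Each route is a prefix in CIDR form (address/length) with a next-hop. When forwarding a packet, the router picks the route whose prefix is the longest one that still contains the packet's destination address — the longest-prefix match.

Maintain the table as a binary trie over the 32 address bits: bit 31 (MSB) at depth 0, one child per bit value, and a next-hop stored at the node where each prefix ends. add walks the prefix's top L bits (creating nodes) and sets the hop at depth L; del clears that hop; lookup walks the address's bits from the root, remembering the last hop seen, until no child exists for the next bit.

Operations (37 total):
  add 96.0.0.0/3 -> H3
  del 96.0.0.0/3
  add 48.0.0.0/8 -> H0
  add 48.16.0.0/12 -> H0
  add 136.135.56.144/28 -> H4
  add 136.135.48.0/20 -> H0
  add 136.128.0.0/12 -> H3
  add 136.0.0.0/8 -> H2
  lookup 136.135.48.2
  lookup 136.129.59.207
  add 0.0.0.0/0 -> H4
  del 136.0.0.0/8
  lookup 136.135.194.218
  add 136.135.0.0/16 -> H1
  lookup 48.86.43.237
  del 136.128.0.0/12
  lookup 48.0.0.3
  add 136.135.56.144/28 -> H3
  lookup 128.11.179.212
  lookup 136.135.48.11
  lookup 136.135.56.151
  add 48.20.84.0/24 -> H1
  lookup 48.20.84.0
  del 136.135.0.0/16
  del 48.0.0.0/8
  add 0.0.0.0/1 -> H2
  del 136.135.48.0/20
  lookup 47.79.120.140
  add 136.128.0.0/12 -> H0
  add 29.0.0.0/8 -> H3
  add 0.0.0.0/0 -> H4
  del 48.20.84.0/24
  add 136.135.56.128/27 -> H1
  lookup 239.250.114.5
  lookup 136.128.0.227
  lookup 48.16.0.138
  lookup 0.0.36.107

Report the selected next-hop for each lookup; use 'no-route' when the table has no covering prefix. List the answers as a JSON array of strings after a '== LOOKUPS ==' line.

Trace:
  + 96.0.0.0/3 (H3) depth=3
  del 96.0.0.0/3 (clear depth 3)
  + 48.0.0.0/8 (H0) depth=8
  + 48.16.0.0/12 (H0) depth=12
  + 136.135.56.144/28 (H4) depth=28
  + 136.135.48.0/20 (H0) depth=20
  + 136.128.0.0/12 (H3) depth=12
  + 136.0.0.0/8 (H2) depth=8
  lookup 136.135.48.2: bits 10001000100001110011 walk d0:-→d1:-→d2:-→d3:-→d4:-→d5:-→d6:-→d7:-→d8:H2→d9:-→d10:-→d11:-→d12:H3→d13:-→d14:-→d15:-→d16:-→d17:-→d18:-→d19:-→d20:H0 -> H0
  lookup 136.129.59.207: bits 1000100010000 walk d0:-→d1:-→d2:-→d3:-→d4:-→d5:-→d6:-→d7:-→d8:H2→d9:-→d10:-→d11:-→d12:H3→d13:- -> H3
  + 0.0.0.0/0 (H4) depth=0
  del 136.0.0.0/8 (clear depth 8)
  lookup 136.135.194.218: bits 1000100010000111 walk d0:H4→d1:-→d2:-→d3:-→d4:-→d5:-→d6:-→d7:-→d8:-→d9:-→d10:-→d11:-→d12:H3→d13:-→d14:-→d15:-→d16:- -> H3
  + 136.135.0.0/16 (H1) depth=16
  lookup 48.86.43.237: bits 001100000 walk d0:H4→d1:-→d2:-→d3:-→d4:-→d5:-→d6:-→d7:-→d8:H0→d9:- -> H0
  del 136.128.0.0/12 (clear depth 12)
  lookup 48.0.0.3: bits 00110000000 walk d0:H4→d1:-→d2:-→d3:-→d4:-→d5:-→d6:-→d7:-→d8:H0→d9:-→d10:-→d11:- -> H0
  + 136.135.56.144/28 (H3) depth=28
  lookup 128.11.179.212: bits 1000 walk d0:H4→d1:-→d2:-→d3:-→d4:- -> H4
  lookup 136.135.48.11: bits 10001000100001110011 walk d0:H4→d1:-→d2:-→d3:-→d4:-→d5:-→d6:-→d7:-→d8:-→d9:-→d10:-→d11:-→d12:-→d13:-→d14:-→d15:-→d16:H1→d17:-→d18:-→d19:-→d20:H0 -> H0
  lookup 136.135.56.151: bits 1000100010000111001110001001 walk d0:H4→d1:-→d2:-→d3:-→d4:-→d5:-→d6:-→d7:-→d8:-→d9:-→d10:-→d11:-→d12:-→d13:-→d14:-→d15:-→d16:H1→d17:-→d18:-→d19:-→d20:H0→d21:-→d22:-→d23:-→d24:-→d25:-→d26:-→d27:-→d28:H3 -> H3
  + 48.20.84.0/24 (H1) depth=24
  lookup 48.20.84.0: bits 001100000001010001010100 walk d0:H4→d1:-→d2:-→d3:-→d4:-→d5:-→d6:-→d7:-→d8:H0→d9:-→d10:-→d11:-→d12:H0→d13:-→d14:-→d15:-→d16:-→d17:-→d18:-→d19:-→d20:-→d21:-→d22:-→d23:-→d24:H1 -> H1
  del 136.135.0.0/16 (clear depth 16)
  del 48.0.0.0/8 (clear depth 8)
  + 0.0.0.0/1 (H2) depth=1
  del 136.135.48.0/20 (clear depth 20)
  lookup 47.79.120.140: bits 001 walk d0:H4→d1:H2→d2:-→d3:- -> H2
  + 136.128.0.0/12 (H0) depth=12
  + 29.0.0.0/8 (H3) depth=8
  + 0.0.0.0/0 (H4) depth=0
  del 48.20.84.0/24 (clear depth 24)
  + 136.135.56.128/27 (H1) depth=27
  lookup 239.250.114.5: bits 1 walk d0:H4→d1:- -> H4
  lookup 136.128.0.227: bits 1000100010000 walk d0:H4→d1:-→d2:-→d3:-→d4:-→d5:-→d6:-→d7:-→d8:-→d9:-→d10:-→d11:-→d12:H0→d13:- -> H0
  lookup 48.16.0.138: bits 0011000000010 walk d0:H4→d1:H2→d2:-→d3:-→d4:-→d5:-→d6:-→d7:-→d8:-→d9:-→d10:-→d11:-→d12:H0→d13:- -> H0
  lookup 0.0.36.107: bits 000 walk d0:H4→d1:H2→d2:-→d3:- -> H2

== LOOKUPS ==
["H0","H3","H3","H0","H0","H4","H0","H3","H1","H2","H4","H0","H0","H2"]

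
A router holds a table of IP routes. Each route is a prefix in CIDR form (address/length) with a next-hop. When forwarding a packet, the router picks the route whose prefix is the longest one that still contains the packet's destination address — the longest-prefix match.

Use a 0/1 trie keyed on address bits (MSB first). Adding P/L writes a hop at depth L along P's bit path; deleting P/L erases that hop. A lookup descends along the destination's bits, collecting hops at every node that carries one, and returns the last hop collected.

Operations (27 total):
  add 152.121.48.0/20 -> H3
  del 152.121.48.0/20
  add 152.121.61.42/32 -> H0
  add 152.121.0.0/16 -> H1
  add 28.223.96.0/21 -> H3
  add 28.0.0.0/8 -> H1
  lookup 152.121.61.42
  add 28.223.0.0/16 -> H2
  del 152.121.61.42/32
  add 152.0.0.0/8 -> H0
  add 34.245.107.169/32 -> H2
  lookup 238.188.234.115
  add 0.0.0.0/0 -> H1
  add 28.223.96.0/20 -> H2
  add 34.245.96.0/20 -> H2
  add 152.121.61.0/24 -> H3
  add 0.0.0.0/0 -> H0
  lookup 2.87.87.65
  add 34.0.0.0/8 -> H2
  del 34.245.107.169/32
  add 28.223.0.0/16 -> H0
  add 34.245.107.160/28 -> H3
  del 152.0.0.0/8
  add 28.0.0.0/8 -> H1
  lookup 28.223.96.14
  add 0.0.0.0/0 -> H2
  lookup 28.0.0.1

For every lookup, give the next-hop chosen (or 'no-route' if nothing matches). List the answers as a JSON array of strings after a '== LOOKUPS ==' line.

Apply in order:
  + 152.121.48.0/20 (H3) depth=20
  del 152.121.48.0/20 (clear depth 20)
  + 152.121.61.42/32 (H0) depth=32
  + 152.121.0.0/16 (H1) depth=16
  + 28.223.96.0/21 (H3) depth=21
  + 28.0.0.0/8 (H1) depth=8
  Q 152.121.61.42: descend 10011000011110010011110100101010 ; hops seen [H1,H0] ; pick H0
  + 28.223.0.0/16 (H2) depth=16
  del 152.121.61.42/32 (clear depth 32)
  + 152.0.0.0/8 (H0) depth=8
  + 34.245.107.169/32 (H2) depth=32
  Q 238.188.234.115: descend 1 ; hops seen [∅] ; pick no-route
  + 0.0.0.0/0 (H1) depth=0
  + 28.223.96.0/20 (H2) depth=20
  + 34.245.96.0/20 (H2) depth=20
  + 152.121.61.0/24 (H3) depth=24
  + 0.0.0.0/0 (H0) depth=0
  Q 2.87.87.65: descend 000 ; hops seen [H0] ; pick H0
  + 34.0.0.0/8 (H2) depth=8
  del 34.245.107.169/32 (clear depth 32)
  + 28.223.0.0/16 (H0) depth=16
  + 34.245.107.160/28 (H3) depth=28
  del 152.0.0.0/8 (clear depth 8)
  + 28.0.0.0/8 (H1) depth=8
  Q 28.223.96.14: descend 000111001101111101100 ; hops seen [H0,H1,H0,H2,H3] ; pick H3
  + 0.0.0.0/0 (H2) depth=0
  Q 28.0.0.1: descend 00011100 ; hops seen [H2,H1] ; pick H1

== LOOKUPS ==
["H0","no-route","H0","H3","H1"]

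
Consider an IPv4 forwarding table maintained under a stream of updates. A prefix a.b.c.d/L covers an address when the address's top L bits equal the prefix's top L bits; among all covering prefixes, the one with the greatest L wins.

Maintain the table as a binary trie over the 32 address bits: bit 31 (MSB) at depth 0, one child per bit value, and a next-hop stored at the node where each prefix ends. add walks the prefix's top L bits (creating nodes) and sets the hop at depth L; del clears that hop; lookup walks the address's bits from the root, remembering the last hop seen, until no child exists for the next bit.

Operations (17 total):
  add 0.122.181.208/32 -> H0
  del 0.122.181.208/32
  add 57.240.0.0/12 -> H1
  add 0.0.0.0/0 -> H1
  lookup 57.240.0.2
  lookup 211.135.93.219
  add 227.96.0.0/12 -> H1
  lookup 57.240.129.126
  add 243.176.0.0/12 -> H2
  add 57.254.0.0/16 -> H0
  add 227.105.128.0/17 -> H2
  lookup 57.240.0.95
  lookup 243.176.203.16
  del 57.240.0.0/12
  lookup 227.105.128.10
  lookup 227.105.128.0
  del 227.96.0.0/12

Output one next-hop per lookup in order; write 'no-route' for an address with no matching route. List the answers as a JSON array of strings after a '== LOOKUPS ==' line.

Apply in order:
  add 0.122.181.208/32 -> H0 at depth 32
  del 0.122.181.208/32 (clear depth 32)
  add 57.240.0.0/12 -> H1 at depth 12
  add 0.0.0.0/0 -> H1 at depth 0
  lookup 57.240.0.2: bits 001110011111 walk d0:H1→d1:-→d2:-→d3:-→d4:-→d5:-→d6:-→d7:-→d8:-→d9:-→d10:-→d11:-→d12:H1 -> H1
  lookup 211.135.93.219: bits ε walk d0:H1 -> H1
  add 227.96.0.0/12 -> H1 at depth 12
  lookup 57.240.129.126: bits 001110011111 walk d0:H1→d1:-→d2:-→d3:-→d4:-→d5:-→d6:-→d7:-→d8:-→d9:-→d10:-→d11:-→d12:H1 -> H1
  add 243.176.0.0/12 -> H2 at depth 12
  add 57.254.0.0/16 -> H0 at depth 16
  add 227.105.128.0/17 -> H2 at depth 17
  lookup 57.240.0.95: bits 001110011111 walk d0:H1→d1:-→d2:-→d3:-→d4:-→d5:-→d6:-→d7:-→d8:-→d9:-→d10:-→d11:-→d12:H1 -> H1
  lookup 243.176.203.16: bits 111100111011 walk d0:H1→d1:-→d2:-→d3:-→d4:-→d5:-→d6:-→d7:-→d8:-→d9:-→d10:-→d11:-→d12:H2 -> H2
  del 57.240.0.0/12 (clear depth 12)
  lookup 227.105.128.10: bits 11100011011010011 walk d0:H1→d1:-→d2:-→d3:-→d4:-→d5:-→d6:-→d7:-→d8:-→d9:-→d10:-→d11:-→d12:H1→d13:-→d14:-→d15:-→d16:-→d17:H2 -> H2
  lookup 227.105.128.0: bits 11100011011010011 walk d0:H1→d1:-→d2:-→d3:-→d4:-→d5:-→d6:-→d7:-→d8:-→d9:-→d10:-→d11:-→d12:H1→d13:-→d14:-→d15:-→d16:-→d17:H2 -> H2
  del 227.96.0.0/12 (clear depth 12)

== LOOKUPS ==
["H1","H1","H1","H1","H2","H2","H2"]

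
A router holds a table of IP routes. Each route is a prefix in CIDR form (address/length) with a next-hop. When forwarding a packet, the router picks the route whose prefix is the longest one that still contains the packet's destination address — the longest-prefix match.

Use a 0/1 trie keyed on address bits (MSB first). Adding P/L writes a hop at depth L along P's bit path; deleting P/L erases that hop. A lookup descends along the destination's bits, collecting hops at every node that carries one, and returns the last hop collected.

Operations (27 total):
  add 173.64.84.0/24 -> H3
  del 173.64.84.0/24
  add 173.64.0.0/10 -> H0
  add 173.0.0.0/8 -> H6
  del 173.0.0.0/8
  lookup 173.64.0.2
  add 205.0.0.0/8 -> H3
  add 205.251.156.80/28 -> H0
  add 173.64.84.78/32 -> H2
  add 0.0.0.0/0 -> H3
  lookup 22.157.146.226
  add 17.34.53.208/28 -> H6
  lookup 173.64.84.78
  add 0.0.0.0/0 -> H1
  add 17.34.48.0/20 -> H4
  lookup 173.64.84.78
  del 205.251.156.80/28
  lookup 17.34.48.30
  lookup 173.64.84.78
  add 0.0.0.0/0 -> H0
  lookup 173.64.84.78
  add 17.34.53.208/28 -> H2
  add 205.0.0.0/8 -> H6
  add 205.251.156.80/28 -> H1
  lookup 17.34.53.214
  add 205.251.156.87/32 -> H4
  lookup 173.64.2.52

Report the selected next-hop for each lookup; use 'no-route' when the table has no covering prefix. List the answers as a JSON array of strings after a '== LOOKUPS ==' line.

Apply in order:
  add 173.64.84.0/24 -> H3 at depth 24
  del 173.64.84.0/24 (clear depth 24)
  add 173.64.0.0/10 -> H0 at depth 10
  add 173.0.0.0/8 -> H6 at depth 8
  del 173.0.0.0/8 (clear depth 8)
  ? 173.64.0.2  path d0:-→d1:-→d2:-→d3:-→d4:-→d5:-→d6:-→d7:-→d8:-→d9:-→d10:H0→d11:-→d12:-→d13:-→d14:-→d15:-→d16:-→d17:-  best=H0
  add 205.0.0.0/8 -> H3 at depth 8
  add 205.251.156.80/28 -> H0 at depth 28
  add 173.64.84.78/32 -> H2 at depth 32
  add 0.0.0.0/0 -> H3 at depth 0
  ? 22.157.146.226  path d0:H3  best=H3
  add 17.34.53.208/28 -> H6 at depth 28
  ? 173.64.84.78  path d0:H3→d1:-→d2:-→d3:-→d4:-→d5:-→d6:-→d7:-→d8:-→d9:-→d10:H0→d11:-→d12:-→d13:-→d14:-→d15:-→d16:-→d17:-→d18:-→d19:-→d20:-→d21:-→d22:-→d23:-→d24:-→d25:-→d26:-→d27:-→d28:-→d29:-→d30:-→d31:-→d32:H2  best=H2
  add 0.0.0.0/0 -> H1 at depth 0
  add 17.34.48.0/20 -> H4 at depth 20
  ? 173.64.84.78  path d0:H1→d1:-→d2:-→d3:-→d4:-→d5:-→d6:-→d7:-→d8:-→d9:-→d10:H0→d11:-→d12:-→d13:-→d14:-→d15:-→d16:-→d17:-→d18:-→d19:-→d20:-→d21:-→d22:-→d23:-→d24:-→d25:-→d26:-→d27:-→d28:-→d29:-→d30:-→d31:-→d32:H2  best=H2
  del 205.251.156.80/28 (clear depth 28)
  ? 17.34.48.30  path d0:H1→d1:-→d2:-→d3:-→d4:-→d5:-→d6:-→d7:-→d8:-→d9:-→d10:-→d11:-→d12:-→d13:-→d14:-→d15:-→d16:-→d17:-→d18:-→d19:-→d20:H4→d21:-  best=H4
  ? 173.64.84.78  path d0:H1→d1:-→d2:-→d3:-→d4:-→d5:-→d6:-→d7:-→d8:-→d9:-→d10:H0→d11:-→d12:-→d13:-→d14:-→d15:-→d16:-→d17:-→d18:-→d19:-→d20:-→d21:-→d22:-→d23:-→d24:-→d25:-→d26:-→d27:-→d28:-→d29:-→d30:-→d31:-→d32:H2  best=H2
  add 0.0.0.0/0 -> H0 at depth 0
  ? 173.64.84.78  path d0:H0→d1:-→d2:-→d3:-→d4:-→d5:-→d6:-→d7:-→d8:-→d9:-→d10:H0→d11:-→d12:-→d13:-→d14:-→d15:-→d16:-→d17:-→d18:-→d19:-→d20:-→d21:-→d22:-→d23:-→d24:-→d25:-→d26:-→d27:-→d28:-→d29:-→d30:-→d31:-→d32:H2  best=H2
  add 17.34.53.208/28 -> H2 at depth 28
  add 205.0.0.0/8 -> H6 at depth 8
  add 205.251.156.80/28 -> H1 at depth 28
  ? 17.34.53.214  path d0:H0→d1:-→d2:-→d3:-→d4:-→d5:-→d6:-→d7:-→d8:-→d9:-→d10:-→d11:-→d12:-→d13:-→d14:-→d15:-→d16:-→d17:-→d18:-→d19:-→d20:H4→d21:-→d22:-→d23:-→d24:-→d25:-→d26:-→d27:-→d28:H2  best=H2
  add 205.251.156.87/32 -> H4 at depth 32
  ? 173.64.2.52  path d0:H0→d1:-→d2:-→d3:-→d4:-→d5:-→d6:-→d7:-→d8:-→d9:-→d10:H0→d11:-→d12:-→d13:-→d14:-→d15:-→d16:-→d17:-  best=H0

== LOOKUPS ==
["H0","H3","H2","H2","H4","H2","H2","H2","H0"]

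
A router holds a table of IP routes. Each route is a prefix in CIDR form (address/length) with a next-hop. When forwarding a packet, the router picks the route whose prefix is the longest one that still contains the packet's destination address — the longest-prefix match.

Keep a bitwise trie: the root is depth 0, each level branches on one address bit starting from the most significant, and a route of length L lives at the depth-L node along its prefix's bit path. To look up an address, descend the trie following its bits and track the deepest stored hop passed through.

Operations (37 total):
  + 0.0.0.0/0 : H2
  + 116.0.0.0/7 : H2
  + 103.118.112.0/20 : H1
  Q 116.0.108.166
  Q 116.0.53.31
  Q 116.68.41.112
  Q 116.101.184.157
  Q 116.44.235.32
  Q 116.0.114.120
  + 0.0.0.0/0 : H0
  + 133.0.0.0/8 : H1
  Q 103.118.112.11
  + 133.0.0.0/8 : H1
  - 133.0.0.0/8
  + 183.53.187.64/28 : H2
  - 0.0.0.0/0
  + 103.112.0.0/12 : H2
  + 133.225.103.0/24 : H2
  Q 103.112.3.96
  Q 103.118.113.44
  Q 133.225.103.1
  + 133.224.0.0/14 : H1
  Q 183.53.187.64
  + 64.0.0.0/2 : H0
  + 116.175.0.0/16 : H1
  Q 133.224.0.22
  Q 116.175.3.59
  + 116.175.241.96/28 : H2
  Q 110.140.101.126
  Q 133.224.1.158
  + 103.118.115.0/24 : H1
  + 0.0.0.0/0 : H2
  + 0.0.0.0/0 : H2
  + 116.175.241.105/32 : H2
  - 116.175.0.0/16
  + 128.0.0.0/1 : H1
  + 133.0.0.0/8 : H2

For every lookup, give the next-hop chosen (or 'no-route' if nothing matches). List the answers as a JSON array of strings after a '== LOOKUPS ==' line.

Process each operation:
  add 0.0.0.0/0 -> H2 at depth 0
  add 116.0.0.0/7 -> H2 at depth 7
  add 103.118.112.0/20 -> H1 at depth 20
  lookup 116.0.108.166: bits 0111010 walk d0:H2→d1:-→d2:-→d3:-→d4:-→d5:-→d6:-→d7:H2 -> H2
  lookup 116.0.53.31: bits 0111010 walk d0:H2→d1:-→d2:-→d3:-→d4:-→d5:-→d6:-→d7:H2 -> H2
  lookup 116.68.41.112: bits 0111010 walk d0:H2→d1:-→d2:-→d3:-→d4:-→d5:-→d6:-→d7:H2 -> H2
  lookup 116.101.184.157: bits 0111010 walk d0:H2→d1:-→d2:-→d3:-→d4:-→d5:-→d6:-→d7:H2 -> H2
  lookup 116.44.235.32: bits 0111010 walk d0:H2→d1:-→d2:-→d3:-→d4:-→d5:-→d6:-→d7:H2 -> H2
  lookup 116.0.114.120: bits 0111010 walk d0:H2→d1:-→d2:-→d3:-→d4:-→d5:-→d6:-→d7:H2 -> H2
  add 0.0.0.0/0 -> H0 at depth 0
  add 133.0.0.0/8 -> H1 at depth 8
  lookup 103.118.112.11: bits 01100111011101100111 walk d0:H0→d1:-→d2:-→d3:-→d4:-→d5:-→d6:-→d7:-→d8:-→d9:-→d10:-→d11:-→d12:-→d13:-→d14:-→d15:-→d16:-→d17:-→d18:-→d19:-→d20:H1 -> H1
  add 133.0.0.0/8 -> H1 at depth 8
  - 133.0.0.0/8 clear@8
  add 183.53.187.64/28 -> H2 at depth 28
  - 0.0.0.0/0 clear@0
  add 103.112.0.0/12 -> H2 at depth 12
  add 133.225.103.0/24 -> H2 at depth 24
  lookup 103.112.3.96: bits 0110011101110 walk d0:-→d1:-→d2:-→d3:-→d4:-→d5:-→d6:-→d7:-→d8:-→d9:-→d10:-→d11:-→d12:H2→d13:- -> H2
  lookup 103.118.113.44: bits 01100111011101100111 walk d0:-→d1:-→d2:-→d3:-→d4:-→d5:-→d6:-→d7:-→d8:-→d9:-→d10:-→d11:-→d12:H2→d13:-→d14:-→d15:-→d16:-→d17:-→d18:-→d19:-→d20:H1 -> H1
  lookup 133.225.103.1: bits 100001011110000101100111 walk d0:-→d1:-→d2:-→d3:-→d4:-→d5:-→d6:-→d7:-→d8:-→d9:-→d10:-→d11:-→d12:-→d13:-→d14:-→d15:-→d16:-→d17:-→d18:-→d19:-→d20:-→d21:-→d22:-→d23:-→d24:H2 -> H2
  add 133.224.0.0/14 -> H1 at depth 14
  lookup 183.53.187.64: bits 1011011100110101101110110100 walk d0:-→d1:-→d2:-→d3:-→d4:-→d5:-→d6:-→d7:-→d8:-→d9:-→d10:-→d11:-→d12:-→d13:-→d14:-→d15:-→d16:-→d17:-→d18:-→d19:-→d20:-→d21:-→d22:-→d23:-→d24:-→d25:-→d26:-→d27:-→d28:H2 -> H2
  add 64.0.0.0/2 -> H0 at depth 2
  add 116.175.0.0/16 -> H1 at depth 16
  lookup 133.224.0.22: bits 100001011110000 walk d0:-→d1:-→d2:-→d3:-→d4:-→d5:-→d6:-→d7:-→d8:-→d9:-→d10:-→d11:-→d12:-→d13:-→d14:H1→d15:- -> H1
  lookup 116.175.3.59: bits 0111010010101111 walk d0:-→d1:-→d2:H0→d3:-→d4:-→d5:-→d6:-→d7:H2→d8:-→d9:-→d10:-→d11:-→d12:-→d13:-→d14:-→d15:-→d16:H1 -> H1
  add 116.175.241.96/28 -> H2 at depth 28
  lookup 110.140.101.126: bits 0110 walk d0:-→d1:-→d2:H0→d3:-→d4:- -> H0
  lookup 133.224.1.158: bits 100001011110000 walk d0:-→d1:-→d2:-→d3:-→d4:-→d5:-→d6:-→d7:-→d8:-→d9:-→d10:-→d11:-→d12:-→d13:-→d14:H1→d15:- -> H1
  add 103.118.115.0/24 -> H1 at depth 24
  add 0.0.0.0/0 -> H2 at depth 0
  add 0.0.0.0/0 -> H2 at depth 0
  add 116.175.241.105/32 -> H2 at depth 32
  - 116.175.0.0/16 clear@16
  add 128.0.0.0/1 -> H1 at depth 1
  add 133.0.0.0/8 -> H2 at depth 8

== LOOKUPS ==
["H2","H2","H2","H2","H2","H2","H1","H2","H1","H2","H2","H1","H1","H0","H1"]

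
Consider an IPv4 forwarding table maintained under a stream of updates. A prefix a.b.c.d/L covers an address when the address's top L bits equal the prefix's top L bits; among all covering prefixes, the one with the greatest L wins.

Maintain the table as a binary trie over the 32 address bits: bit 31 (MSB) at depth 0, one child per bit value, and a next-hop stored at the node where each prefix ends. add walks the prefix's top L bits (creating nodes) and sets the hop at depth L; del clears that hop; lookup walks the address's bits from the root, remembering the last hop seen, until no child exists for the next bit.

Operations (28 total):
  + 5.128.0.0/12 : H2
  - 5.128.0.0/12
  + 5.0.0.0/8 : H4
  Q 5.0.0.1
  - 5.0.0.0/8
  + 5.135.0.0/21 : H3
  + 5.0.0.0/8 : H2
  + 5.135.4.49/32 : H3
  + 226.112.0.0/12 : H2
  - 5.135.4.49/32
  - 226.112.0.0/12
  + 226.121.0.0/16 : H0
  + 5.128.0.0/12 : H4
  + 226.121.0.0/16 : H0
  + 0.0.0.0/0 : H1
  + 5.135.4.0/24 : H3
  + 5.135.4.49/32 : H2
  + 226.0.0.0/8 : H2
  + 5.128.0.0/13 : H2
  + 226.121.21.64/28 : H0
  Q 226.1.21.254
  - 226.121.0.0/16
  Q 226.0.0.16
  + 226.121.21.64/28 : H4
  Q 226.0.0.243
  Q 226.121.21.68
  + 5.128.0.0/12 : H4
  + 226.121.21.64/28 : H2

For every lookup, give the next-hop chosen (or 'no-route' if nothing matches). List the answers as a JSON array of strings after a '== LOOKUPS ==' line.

Process each operation:
  + 5.128.0.0/12 (H2) depth=12
  - 5.128.0.0/12 clear@12
  + 5.0.0.0/8 (H4) depth=8
  Q 5.0.0.1: descend 00000101 ; hops seen [H4] ; pick H4
  - 5.0.0.0/8 clear@8
  + 5.135.0.0/21 (H3) depth=21
  + 5.0.0.0/8 (H2) depth=8
  + 5.135.4.49/32 (H3) depth=32
  + 226.112.0.0/12 (H2) depth=12
  - 5.135.4.49/32 clear@32
  - 226.112.0.0/12 clear@12
  + 226.121.0.0/16 (H0) depth=16
  + 5.128.0.0/12 (H4) depth=12
  + 226.121.0.0/16 (H0) depth=16
  + 0.0.0.0/0 (H1) depth=0
  + 5.135.4.0/24 (H3) depth=24
  + 5.135.4.49/32 (H2) depth=32
  + 226.0.0.0/8 (H2) depth=8
  + 5.128.0.0/13 (H2) depth=13
  + 226.121.21.64/28 (H0) depth=28
  Q 226.1.21.254: descend 111000100 ; hops seen [H1,H2] ; pick H2
  - 226.121.0.0/16 clear@16
  Q 226.0.0.16: descend 111000100 ; hops seen [H1,H2] ; pick H2
  + 226.121.21.64/28 (H4) depth=28
  Q 226.0.0.243: descend 111000100 ; hops seen [H1,H2] ; pick H2
  Q 226.121.21.68: descend 1110001001111001000101010100 ; hops seen [H1,H2,H4] ; pick H4
  + 5.128.0.0/12 (H4) depth=12
  + 226.121.21.64/28 (H2) depth=28

== LOOKUPS ==
["H4","H2","H2","H2","H4"]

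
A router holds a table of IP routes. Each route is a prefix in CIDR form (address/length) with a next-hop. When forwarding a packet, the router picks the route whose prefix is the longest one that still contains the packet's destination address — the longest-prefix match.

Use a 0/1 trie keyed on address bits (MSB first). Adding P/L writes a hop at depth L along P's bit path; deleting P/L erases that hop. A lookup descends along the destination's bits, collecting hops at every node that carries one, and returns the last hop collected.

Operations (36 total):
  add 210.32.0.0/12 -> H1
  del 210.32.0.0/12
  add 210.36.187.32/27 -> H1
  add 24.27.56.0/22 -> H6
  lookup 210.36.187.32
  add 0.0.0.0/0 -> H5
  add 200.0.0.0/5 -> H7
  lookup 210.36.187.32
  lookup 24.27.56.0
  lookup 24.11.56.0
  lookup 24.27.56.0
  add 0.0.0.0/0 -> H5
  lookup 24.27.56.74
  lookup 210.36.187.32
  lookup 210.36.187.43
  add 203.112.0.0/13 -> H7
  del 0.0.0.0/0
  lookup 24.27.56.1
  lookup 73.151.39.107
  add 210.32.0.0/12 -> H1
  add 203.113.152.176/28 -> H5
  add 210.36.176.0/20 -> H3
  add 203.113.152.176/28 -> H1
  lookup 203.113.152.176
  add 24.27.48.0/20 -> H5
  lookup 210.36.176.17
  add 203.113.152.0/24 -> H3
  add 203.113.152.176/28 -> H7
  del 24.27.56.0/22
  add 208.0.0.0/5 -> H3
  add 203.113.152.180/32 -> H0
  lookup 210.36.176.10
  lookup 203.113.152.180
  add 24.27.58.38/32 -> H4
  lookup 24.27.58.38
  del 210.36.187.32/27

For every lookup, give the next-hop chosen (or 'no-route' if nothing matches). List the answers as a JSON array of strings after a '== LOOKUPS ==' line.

Apply in order:
  + 210.32.0.0/12 (H1) depth=12
  - 210.32.0.0/12 clear@12
  + 210.36.187.32/27 (H1) depth=27
  + 24.27.56.0/22 (H6) depth=22
  lookup 210.36.187.32: bits 110100100010010010111011001 walk d0:-→d1:-→d2:-→d3:-→d4:-→d5:-→d6:-→d7:-→d8:-→d9:-→d10:-→d11:-→d12:-→d13:-→d14:-→d15:-→d16:-→d17:-→d18:-→d19:-→d20:-→d21:-→d22:-→d23:-→d24:-→d25:-→d26:-→d27:H1 -> H1
  + 0.0.0.0/0 (H5) depth=0
  + 200.0.0.0/5 (H7) depth=5
  lookup 210.36.187.32: bits 110100100010010010111011001 walk d0:H5→d1:-→d2:-→d3:-→d4:-→d5:-→d6:-→d7:-→d8:-→d9:-→d10:-→d11:-→d12:-→d13:-→d14:-→d15:-→d16:-→d17:-→d18:-→d19:-→d20:-→d21:-→d22:-→d23:-→d24:-→d25:-→d26:-→d27:H1 -> H1
  lookup 24.27.56.0: bits 0001100000011011001110 walk d0:H5→d1:-→d2:-→d3:-→d4:-→d5:-→d6:-→d7:-→d8:-→d9:-→d10:-→d11:-→d12:-→d13:-→d14:-→d15:-→d16:-→d17:-→d18:-→d19:-→d20:-→d21:-→d22:H6 -> H6
  lookup 24.11.56.0: bits 00011000000 walk d0:H5→d1:-→d2:-→d3:-→d4:-→d5:-→d6:-→d7:-→d8:-→d9:-→d10:-→d11:- -> H5
  lookup 24.27.56.0: bits 0001100000011011001110 walk d0:H5→d1:-→d2:-→d3:-→d4:-→d5:-→d6:-→d7:-→d8:-→d9:-→d10:-→d11:-→d12:-→d13:-→d14:-→d15:-→d16:-→d17:-→d18:-→d19:-→d20:-→d21:-→d22:H6 -> H6
  + 0.0.0.0/0 (H5) depth=0
  lookup 24.27.56.74: bits 0001100000011011001110 walk d0:H5→d1:-→d2:-→d3:-→d4:-→d5:-→d6:-→d7:-→d8:-→d9:-→d10:-→d11:-→d12:-→d13:-→d14:-→d15:-→d16:-→d17:-→d18:-→d19:-→d20:-→d21:-→d22:H6 -> H6
  lookup 210.36.187.32: bits 110100100010010010111011001 walk d0:H5→d1:-→d2:-→d3:-→d4:-→d5:-→d6:-→d7:-→d8:-→d9:-→d10:-→d11:-→d12:-→d13:-→d14:-→d15:-→d16:-→d17:-→d18:-→d19:-→d20:-→d21:-→d22:-→d23:-→d24:-→d25:-→d26:-→d27:H1 -> H1
  lookup 210.36.187.43: bits 110100100010010010111011001 walk d0:H5→d1:-→d2:-→d3:-→d4:-→d5:-→d6:-→d7:-→d8:-→d9:-→d10:-→d11:-→d12:-→d13:-→d14:-→d15:-→d16:-→d17:-→d18:-→d19:-→d20:-→d21:-→d22:-→d23:-→d24:-→d25:-→d26:-→d27:H1 -> H1
  + 203.112.0.0/13 (H7) depth=13
  - 0.0.0.0/0 clear@0
  lookup 24.27.56.1: bits 0001100000011011001110 walk d0:-→d1:-→d2:-→d3:-→d4:-→d5:-→d6:-→d7:-→d8:-→d9:-→d10:-→d11:-→d12:-→d13:-→d14:-→d15:-→d16:-→d17:-→d18:-→d19:-→d20:-→d21:-→d22:H6 -> H6
  lookup 73.151.39.107: bits 0 walk d0:-→d1:- -> no-route
  + 210.32.0.0/12 (H1) depth=12
  + 203.113.152.176/28 (H5) depth=28
  + 210.36.176.0/20 (H3) depth=20
  + 203.113.152.176/28 (H1) depth=28
  lookup 203.113.152.176: bits 1100101101110001100110001011 walk d0:-→d1:-→d2:-→d3:-→d4:-→d5:H7→d6:-→d7:-→d8:-→d9:-→d10:-→d11:-→d12:-→d13:H7→d14:-→d15:-→d16:-→d17:-→d18:-→d19:-→d20:-→d21:-→d22:-→d23:-→d24:-→d25:-→d26:-→d27:-→d28:H1 -> H1
  + 24.27.48.0/20 (H5) depth=20
  lookup 210.36.176.17: bits 11010010001001001011 walk d0:-→d1:-→d2:-→d3:-→d4:-→d5:-→d6:-→d7:-→d8:-→d9:-→d10:-→d11:-→d12:H1→d13:-→d14:-→d15:-→d16:-→d17:-→d18:-→d19:-→d20:H3 -> H3
  + 203.113.152.0/24 (H3) depth=24
  + 203.113.152.176/28 (H7) depth=28
  - 24.27.56.0/22 clear@22
  + 208.0.0.0/5 (H3) depth=5
  + 203.113.152.180/32 (H0) depth=32
  lookup 210.36.176.10: bits 11010010001001001011 walk d0:-→d1:-→d2:-→d3:-→d4:-→d5:H3→d6:-→d7:-→d8:-→d9:-→d10:-→d11:-→d12:H1→d13:-→d14:-→d15:-→d16:-→d17:-→d18:-→d19:-→d20:H3 -> H3
  lookup 203.113.152.180: bits 11001011011100011001100010110100 walk d0:-→d1:-→d2:-→d3:-→d4:-→d5:H7→d6:-→d7:-→d8:-→d9:-→d10:-→d11:-→d12:-→d13:H7→d14:-→d15:-→d16:-→d17:-→d18:-→d19:-→d20:-→d21:-→d22:-→d23:-→d24:H3→d25:-→d26:-→d27:-→d28:H7→d29:-→d30:-→d31:-→d32:H0 -> H0
  + 24.27.58.38/32 (H4) depth=32
  lookup 24.27.58.38: bits 00011000000110110011101000100110 walk d0:-→d1:-→d2:-→d3:-→d4:-→d5:-→d6:-→d7:-→d8:-→d9:-→d10:-→d11:-→d12:-→d13:-→d14:-→d15:-→d16:-→d17:-→d18:-→d19:-→d20:H5→d21:-→d22:-→d23:-→d24:-→d25:-→d26:-→d27:-→d28:-→d29:-→d30:-→d31:-→d32:H4 -> H4
  - 210.36.187.32/27 clear@27

== LOOKUPS ==
["H1","H1","H6","H5","H6","H6","H1","H1","H6","no-route","H1","H3","H3","H0","H4"]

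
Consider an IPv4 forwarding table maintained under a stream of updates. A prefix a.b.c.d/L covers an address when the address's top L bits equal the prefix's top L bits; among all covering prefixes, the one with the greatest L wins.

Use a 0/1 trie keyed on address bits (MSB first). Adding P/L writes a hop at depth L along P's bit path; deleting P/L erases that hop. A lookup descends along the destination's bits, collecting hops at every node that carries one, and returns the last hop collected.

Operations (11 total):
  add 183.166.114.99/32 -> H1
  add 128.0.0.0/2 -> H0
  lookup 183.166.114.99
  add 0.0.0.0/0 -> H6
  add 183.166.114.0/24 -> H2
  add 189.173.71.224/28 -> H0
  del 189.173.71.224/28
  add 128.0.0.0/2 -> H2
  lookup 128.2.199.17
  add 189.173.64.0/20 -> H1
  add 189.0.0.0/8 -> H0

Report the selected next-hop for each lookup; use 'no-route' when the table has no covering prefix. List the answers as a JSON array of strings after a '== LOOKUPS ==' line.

Process each operation:
  + 183.166.114.99/32 (H1) depth=32
  + 128.0.0.0/2 (H0) depth=2
  ? 183.166.114.99  path d0:-→d1:-→d2:H0→d3:-→d4:-→d5:-→d6:-→d7:-→d8:-→d9:-→d10:-→d11:-→d12:-→d13:-→d14:-→d15:-→d16:-→d17:-→d18:-→d19:-→d20:-→d21:-→d22:-→d23:-→d24:-→d25:-→d26:-→d27:-→d28:-→d29:-→d30:-→d31:-→d32:H1  best=H1
  + 0.0.0.0/0 (H6) depth=0
  + 183.166.114.0/24 (H2) depth=24
  + 189.173.71.224/28 (H0) depth=28
  - 189.173.71.224/28 clear@28
  + 128.0.0.0/2 (H2) depth=2
  ? 128.2.199.17  path d0:H6→d1:-→d2:H2  best=H2
  + 189.173.64.0/20 (H1) depth=20
  + 189.0.0.0/8 (H0) depth=8

== LOOKUPS ==
["H1","H2"]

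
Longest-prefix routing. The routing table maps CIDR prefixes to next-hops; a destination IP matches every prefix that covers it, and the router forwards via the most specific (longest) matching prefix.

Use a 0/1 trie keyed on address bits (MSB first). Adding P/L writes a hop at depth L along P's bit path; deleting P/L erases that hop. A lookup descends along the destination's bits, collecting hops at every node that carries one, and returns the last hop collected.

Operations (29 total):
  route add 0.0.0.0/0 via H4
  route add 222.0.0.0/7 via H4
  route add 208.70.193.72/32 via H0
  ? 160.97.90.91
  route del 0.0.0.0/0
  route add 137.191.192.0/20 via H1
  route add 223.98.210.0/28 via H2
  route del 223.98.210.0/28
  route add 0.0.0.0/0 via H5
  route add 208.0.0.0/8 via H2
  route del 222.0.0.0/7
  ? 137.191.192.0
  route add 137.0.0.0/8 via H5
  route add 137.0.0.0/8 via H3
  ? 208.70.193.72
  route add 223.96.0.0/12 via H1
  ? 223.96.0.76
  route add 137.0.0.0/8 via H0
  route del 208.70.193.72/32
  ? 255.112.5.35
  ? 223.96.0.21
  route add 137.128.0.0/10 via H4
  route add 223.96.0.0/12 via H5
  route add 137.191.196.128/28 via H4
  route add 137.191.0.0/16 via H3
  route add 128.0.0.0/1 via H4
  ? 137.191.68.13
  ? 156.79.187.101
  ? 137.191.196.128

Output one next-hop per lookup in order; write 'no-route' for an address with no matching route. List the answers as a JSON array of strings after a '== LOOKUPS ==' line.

Trace:
  add 0.0.0.0/0 -> H4 at depth 0
  add 222.0.0.0/7 -> H4 at depth 7
  add 208.70.193.72/32 -> H0 at depth 32
  lookup 160.97.90.91: bits 1 walk d0:H4→d1:- -> H4
  del 0.0.0.0/0 (clear depth 0)
  add 137.191.192.0/20 -> H1 at depth 20
  add 223.98.210.0/28 -> H2 at depth 28
  del 223.98.210.0/28 (clear depth 28)
  add 0.0.0.0/0 -> H5 at depth 0
  add 208.0.0.0/8 -> H2 at depth 8
  del 222.0.0.0/7 (clear depth 7)
  lookup 137.191.192.0: bits 10001001101111111100 walk d0:H5→d1:-→d2:-→d3:-→d4:-→d5:-→d6:-→d7:-→d8:-→d9:-→d10:-→d11:-→d12:-→d13:-→d14:-→d15:-→d16:-→d17:-→d18:-→d19:-→d20:H1 -> H1
  add 137.0.0.0/8 -> H5 at depth 8
  add 137.0.0.0/8 -> H3 at depth 8
  lookup 208.70.193.72: bits 11010000010001101100000101001000 walk d0:H5→d1:-→d2:-→d3:-→d4:-→d5:-→d6:-→d7:-→d8:H2→d9:-→d10:-→d11:-→d12:-→d13:-→d14:-→d15:-→d16:-→d17:-→d18:-→d19:-→d20:-→d21:-→d22:-→d23:-→d24:-→d25:-→d26:-→d27:-→d28:-→d29:-→d30:-→d31:-→d32:H0 -> H0
  add 223.96.0.0/12 -> H1 at depth 12
  lookup 223.96.0.76: bits 11011111011000 walk d0:H5→d1:-→d2:-→d3:-→d4:-→d5:-→d6:-→d7:-→d8:-→d9:-→d10:-→d11:-→d12:H1→d13:-→d14:- -> H1
  add 137.0.0.0/8 -> H0 at depth 8
  del 208.70.193.72/32 (clear depth 32)
  lookup 255.112.5.35: bits 11 walk d0:H5→d1:-→d2:- -> H5
  lookup 223.96.0.21: bits 11011111011000 walk d0:H5→d1:-→d2:-→d3:-→d4:-→d5:-→d6:-→d7:-→d8:-→d9:-→d10:-→d11:-→d12:H1→d13:-→d14:- -> H1
  add 137.128.0.0/10 -> H4 at depth 10
  add 223.96.0.0/12 -> H5 at depth 12
  add 137.191.196.128/28 -> H4 at depth 28
  add 137.191.0.0/16 -> H3 at depth 16
  add 128.0.0.0/1 -> H4 at depth 1
  lookup 137.191.68.13: bits 1000100110111111 walk d0:H5→d1:H4→d2:-→d3:-→d4:-→d5:-→d6:-→d7:-→d8:H0→d9:-→d10:H4→d11:-→d12:-→d13:-→d14:-→d15:-→d16:H3 -> H3
  lookup 156.79.187.101: bits 100 walk d0:H5→d1:H4→d2:-→d3:- -> H4
  lookup 137.191.196.128: bits 1000100110111111110001001000 walk d0:H5→d1:H4→d2:-→d3:-→d4:-→d5:-→d6:-→d7:-→d8:H0→d9:-→d10:H4→d11:-→d12:-→d13:-→d14:-→d15:-→d16:H3→d17:-→d18:-→d19:-→d20:H1→d21:-→d22:-→d23:-→d24:-→d25:-→d26:-→d27:-→d28:H4 -> H4

== LOOKUPS ==
["H4","H1","H0","H1","H5","H1","H3","H4","H4"]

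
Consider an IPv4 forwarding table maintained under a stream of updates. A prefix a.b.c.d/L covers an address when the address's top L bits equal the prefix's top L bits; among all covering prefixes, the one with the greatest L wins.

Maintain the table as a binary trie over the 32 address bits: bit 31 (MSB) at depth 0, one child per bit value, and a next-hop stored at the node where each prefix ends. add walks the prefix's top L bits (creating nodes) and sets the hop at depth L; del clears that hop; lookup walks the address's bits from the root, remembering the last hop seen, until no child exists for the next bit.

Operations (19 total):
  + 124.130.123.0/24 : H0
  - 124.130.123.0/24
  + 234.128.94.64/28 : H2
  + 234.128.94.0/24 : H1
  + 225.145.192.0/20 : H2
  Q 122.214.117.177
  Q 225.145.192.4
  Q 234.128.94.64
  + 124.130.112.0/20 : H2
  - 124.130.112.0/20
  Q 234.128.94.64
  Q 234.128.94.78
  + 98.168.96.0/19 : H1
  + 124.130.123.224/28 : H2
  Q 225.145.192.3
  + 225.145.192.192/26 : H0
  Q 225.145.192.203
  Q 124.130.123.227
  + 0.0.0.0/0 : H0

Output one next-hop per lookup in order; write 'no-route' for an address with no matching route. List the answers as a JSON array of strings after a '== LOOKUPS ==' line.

Trace:
  + 124.130.123.0/24 (H0) depth=24
  - 124.130.123.0/24 clear@24
  + 234.128.94.64/28 (H2) depth=28
  + 234.128.94.0/24 (H1) depth=24
  + 225.145.192.0/20 (H2) depth=20
  lookup 122.214.117.177: bits 01111 walk d0:-→d1:-→d2:-→d3:-→d4:-→d5:- -> no-route
  lookup 225.145.192.4: bits 11100001100100011100 walk d0:-→d1:-→d2:-→d3:-→d4:-→d5:-→d6:-→d7:-→d8:-→d9:-→d10:-→d11:-→d12:-→d13:-→d14:-→d15:-→d16:-→d17:-→d18:-→d19:-→d20:H2 -> H2
  lookup 234.128.94.64: bits 1110101010000000010111100100 walk d0:-→d1:-→d2:-→d3:-→d4:-→d5:-→d6:-→d7:-→d8:-→d9:-→d10:-→d11:-→d12:-→d13:-→d14:-→d15:-→d16:-→d17:-→d18:-→d19:-→d20:-→d21:-→d22:-→d23:-→d24:H1→d25:-→d26:-→d27:-→d28:H2 -> H2
  + 124.130.112.0/20 (H2) depth=20
  - 124.130.112.0/20 clear@20
  lookup 234.128.94.64: bits 1110101010000000010111100100 walk d0:-→d1:-→d2:-→d3:-→d4:-→d5:-→d6:-→d7:-→d8:-→d9:-→d10:-→d11:-→d12:-→d13:-→d14:-→d15:-→d16:-→d17:-→d18:-→d19:-→d20:-→d21:-→d22:-→d23:-→d24:H1→d25:-→d26:-→d27:-→d28:H2 -> H2
  lookup 234.128.94.78: bits 1110101010000000010111100100 walk d0:-→d1:-→d2:-→d3:-→d4:-→d5:-→d6:-→d7:-→d8:-→d9:-→d10:-→d11:-→d12:-→d13:-→d14:-→d15:-→d16:-→d17:-→d18:-→d19:-→d20:-→d21:-→d22:-→d23:-→d24:H1→d25:-→d26:-→d27:-→d28:H2 -> H2
  + 98.168.96.0/19 (H1) depth=19
  + 124.130.123.224/28 (H2) depth=28
  lookup 225.145.192.3: bits 11100001100100011100 walk d0:-→d1:-→d2:-→d3:-→d4:-→d5:-→d6:-→d7:-→d8:-→d9:-→d10:-→d11:-→d12:-→d13:-→d14:-→d15:-→d16:-→d17:-→d18:-→d19:-→d20:H2 -> H2
  + 225.145.192.192/26 (H0) depth=26
  lookup 225.145.192.203: bits 11100001100100011100000011 walk d0:-→d1:-→d2:-→d3:-→d4:-→d5:-→d6:-→d7:-→d8:-→d9:-→d10:-→d11:-→d12:-→d13:-→d14:-→d15:-→d16:-→d17:-→d18:-→d19:-→d20:H2→d21:-→d22:-→d23:-→d24:-→d25:-→d26:H0 -> H0
  lookup 124.130.123.227: bits 0111110010000010011110111110 walk d0:-→d1:-→d2:-→d3:-→d4:-→d5:-→d6:-→d7:-→d8:-→d9:-→d10:-→d11:-→d12:-→d13:-→d14:-→d15:-→d16:-→d17:-→d18:-→d19:-→d20:-→d21:-→d22:-→d23:-→d24:-→d25:-→d26:-→d27:-→d28:H2 -> H2
  + 0.0.0.0/0 (H0) depth=0

== LOOKUPS ==
["no-route","H2","H2","H2","H2","H2","H0","H2"]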